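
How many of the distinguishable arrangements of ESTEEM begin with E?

Fix E in the first position and arrange the remaining 5 letters.
Those 5 letters have E appearing twice, giving (5)!/(2!) = 60.

60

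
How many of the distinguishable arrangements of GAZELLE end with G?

With the last slot taken by G, it remains to arrange the other 6 letters (AZELLE).
Those 6 letters have E appearing twice and L appearing twice, giving (6)!/(2!·2!) = 180.

180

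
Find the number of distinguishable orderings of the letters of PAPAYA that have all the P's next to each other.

Treat the 2 copies of P as a single block. The multiset to arrange is then {PP, A, A, A, Y}, 5 items in all.
That gives (5)!/(3!) = 20 arrangements.

20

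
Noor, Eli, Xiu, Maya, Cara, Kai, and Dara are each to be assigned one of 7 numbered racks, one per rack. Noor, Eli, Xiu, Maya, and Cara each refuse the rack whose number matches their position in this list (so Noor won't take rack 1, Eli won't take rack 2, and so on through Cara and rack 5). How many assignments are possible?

2428

Let Aᵢ (for 1 ≤ i ≤ 5) be the placements that put person i in their forbidden rack. Any j of these fix j positions, leaving (7−j)! ways to fill the rest, and there are C(5,j) ways to pick which j.
By inclusion–exclusion, the number of valid placements is Σ_{j=0}^{5} (−1)^j C(5,j)·(7−j)!.
Computing: 5040 − 3600 + 1200 − 240 + 30 − 2 = 2428.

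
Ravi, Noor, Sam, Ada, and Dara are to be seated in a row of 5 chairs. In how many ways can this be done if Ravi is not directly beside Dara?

72

Of the 5! = 120 arrangements, those with Ravi and Dara adjacent number 2 × 4! = 48 (treat the pair as a block with 2 internal orders).
Complementary counting: 120 − 48 = 72.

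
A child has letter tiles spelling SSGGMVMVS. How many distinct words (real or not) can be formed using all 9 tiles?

SSGGMVMVS has 9 letters with G appearing twice, M appearing twice, S appearing 3 times, and V appearing twice.
Dividing 9! = 362880 by 3!·2!·2!·2! = 48 for the repeated letters gives 7560.

7560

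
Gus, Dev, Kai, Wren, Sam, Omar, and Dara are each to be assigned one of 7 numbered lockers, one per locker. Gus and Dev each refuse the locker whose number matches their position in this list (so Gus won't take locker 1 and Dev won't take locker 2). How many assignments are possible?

Let Aᵢ (for i ∈ {1, 2}) be the placements that put person i in their forbidden locker. Any j of these fix j positions, leaving (7−j)! ways to fill the rest, and there are C(2,j) ways to pick which j.
By inclusion–exclusion, the number of valid placements is Σ_{j=0}^{2} (−1)^j C(2,j)·(7−j)!.
Computing: 5040 − 1440 + 120 = 3720.

3720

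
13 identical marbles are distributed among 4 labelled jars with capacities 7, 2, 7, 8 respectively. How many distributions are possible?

151

Without the upper bounds there are C(16,3) = 560 ways to split 13 among 4 jars.
Subtract solutions that violate a single cap (substitute x_i' = x_i − (cap_i+1)): x_1 ≥ 8 gives C(8,3) = 56; x_2 ≥ 3 gives C(13,3) = 286; x_3 ≥ 8 gives C(8,3) = 56; x_4 ≥ 9 gives C(7,3) = 35. Together 433.
Add back pairs where two caps are both exceeded: 10 + 0 + 0 + 10 + 4 + 0 = 24.
By inclusion–exclusion the count is 560 − 433 + 24 = 151.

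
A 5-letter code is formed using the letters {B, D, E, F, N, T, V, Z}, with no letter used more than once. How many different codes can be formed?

Choose and order 5 of the 8 symbols: the first letter has 8 options, the next 7, and so on down to 4.
That product is 8 × 7 × 6 × 5 × 4 = 6720.

6720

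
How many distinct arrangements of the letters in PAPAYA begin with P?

20

With the first slot taken by P, it remains to arrange the other 5 letters (APAYA).
Those 5 letters have A appearing 3 times, giving (5)!/(3!) = 20.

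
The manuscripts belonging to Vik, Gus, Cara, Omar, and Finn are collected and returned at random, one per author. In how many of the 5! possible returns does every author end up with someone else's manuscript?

44

This is the derangement count D_5: permutations of 5 items with no fixed point.
By inclusion–exclusion this is Σ_{j=0}^{5} (−1)^j C(5,j)·(5−j)!.
Computing: 120 − 120 + 60 − 20 + 5 − 1 = 44.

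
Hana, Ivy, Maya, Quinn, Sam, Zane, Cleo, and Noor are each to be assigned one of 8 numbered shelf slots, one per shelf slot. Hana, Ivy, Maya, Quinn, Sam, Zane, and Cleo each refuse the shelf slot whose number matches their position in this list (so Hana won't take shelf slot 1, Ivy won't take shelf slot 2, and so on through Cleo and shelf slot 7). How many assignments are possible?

Let Aᵢ (for 1 ≤ i ≤ 7) be the placements that put person i in their forbidden shelf slot. Any j of these fix j positions, leaving (8−j)! ways to fill the rest, and there are C(7,j) ways to pick which j.
By inclusion–exclusion, the number of valid placements is Σ_{j=0}^{7} (−1)^j C(7,j)·(8−j)!.
Computing: 40320 − 35280 + 15120 − 4200 + 840 − 126 + 14 − 1 = 16687.

16687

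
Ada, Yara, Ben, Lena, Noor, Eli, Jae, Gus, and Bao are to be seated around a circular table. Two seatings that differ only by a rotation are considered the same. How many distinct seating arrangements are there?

Fix one person's seat to break rotational symmetry; the remaining 8 people can be arranged in (8)! = 40320 ways.

40320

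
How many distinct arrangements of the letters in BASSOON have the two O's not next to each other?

900

There are 7!/(2!·2!) = 1260 arrangements of BASSOON in total.
If the two O's are adjacent, glue them into one block, leaving 6 items to arrange: (6)!/(2!) = 360 ways.
Subtracting, 1260 − 360 = 900 arrangements keep the O's apart.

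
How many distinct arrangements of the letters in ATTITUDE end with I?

840

With the last slot taken by I, it remains to arrange the other 7 letters (ATTTUDE).
Those 7 letters have T appearing 3 times, giving (7)!/(3!) = 840.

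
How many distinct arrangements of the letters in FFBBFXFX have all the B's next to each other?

105

Treat the 2 copies of B as a single block. The multiset to arrange is then {BB, F, F, F, F, X, X}, 7 items in all.
That gives (7)!/(4!·2!) = 105 arrangements.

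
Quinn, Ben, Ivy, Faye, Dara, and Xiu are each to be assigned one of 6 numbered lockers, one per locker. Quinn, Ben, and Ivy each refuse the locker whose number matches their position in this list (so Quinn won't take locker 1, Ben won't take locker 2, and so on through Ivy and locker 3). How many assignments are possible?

426

Let Aᵢ (for i ∈ {1, 2, 3}) be the placements that put person i in their forbidden locker. Any j of these fix j positions, leaving (6−j)! ways to fill the rest, and there are C(3,j) ways to pick which j.
By inclusion–exclusion, the number of valid placements is Σ_{j=0}^{3} (−1)^j C(3,j)·(6−j)!.
Computing: 720 − 360 + 72 − 6 = 426.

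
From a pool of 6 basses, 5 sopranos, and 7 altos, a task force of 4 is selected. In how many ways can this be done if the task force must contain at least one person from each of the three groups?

1575

Unrestricted: C(18,4) = 3060 ways to pick any 4 of the 18.
Subtract selections that omit an entire group: no basses → C(12,4) = 495; no sopranos → C(13,4) = 715; no altos → C(11,4) = 330.
Add back selections omitting two groups (i.e. drawn from a single group): C(6,4) + C(5,4) + C(7,4) = 55.
By inclusion–exclusion: 3060 − 1540 + 55 = 1575.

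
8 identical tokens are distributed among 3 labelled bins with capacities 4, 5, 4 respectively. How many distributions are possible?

19

By stars and bars, unrestricted non-negative solutions to x_1+…+x_3 = 8 number C(8+2,2) = 45.
Subtract solutions that violate a single cap (substitute x_i' = x_i − (cap_i+1)): x_1 ≥ 5 gives C(5,2) = 10; x_2 ≥ 6 gives C(4,2) = 6; x_3 ≥ 5 gives C(5,2) = 10. Together 26.
No two caps can be exceeded simultaneously, so the pair terms are all 0.
By inclusion–exclusion the count is 45 − 26 + 0 = 19.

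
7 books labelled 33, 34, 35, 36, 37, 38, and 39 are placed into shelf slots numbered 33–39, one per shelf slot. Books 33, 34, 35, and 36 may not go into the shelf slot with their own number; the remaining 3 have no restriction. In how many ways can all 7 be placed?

Let Aᵢ (for 33 ≤ i ≤ 36) be the placements that put book i in its forbidden shelf slot. Any j of these fix j positions, leaving (7−j)! ways to fill the rest, and there are C(4,j) ways to pick which j.
By inclusion–exclusion, the number of valid placements is Σ_{j=0}^{4} (−1)^j C(4,j)·(7−j)!.
Computing: 5040 − 2880 + 720 − 96 + 6 = 2790.

2790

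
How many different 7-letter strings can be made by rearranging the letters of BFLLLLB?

BFLLLLB has 7 letters with B appearing twice and L appearing 4 times.
So there are 7! / (4!·2!) = 105 distinguishable arrangements.

105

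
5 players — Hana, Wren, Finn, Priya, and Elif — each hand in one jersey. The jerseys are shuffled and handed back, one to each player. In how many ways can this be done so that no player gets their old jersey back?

Count assignments avoiding every fixed point. For any j of the 5 players fixed to their old jersey, the other 5−j can be arranged in (5−j)! ways.
By inclusion–exclusion this is Σ_{j=0}^{5} (−1)^j C(5,j)·(5−j)!.
Computing: 120 − 120 + 60 − 20 + 5 − 1 = 44.

44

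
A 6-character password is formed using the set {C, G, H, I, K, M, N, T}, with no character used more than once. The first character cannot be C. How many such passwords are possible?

17640

The first character has 8−1 = 7 choices (anything except C).
The remaining 5 characters are filled from the other 7 symbols without repetition: 7 × 6 × 5 × 4 × 3 = 2520.
Total: 7 × 2520 = 17640.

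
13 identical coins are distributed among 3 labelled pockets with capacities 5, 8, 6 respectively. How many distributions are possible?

27

By stars and bars, unrestricted non-negative solutions to x_1+…+x_3 = 13 number C(13+2,2) = 105.
Subtract solutions that violate a single cap (substitute x_i' = x_i − (cap_i+1)): x_1 ≥ 6 gives C(9,2) = 36; x_2 ≥ 9 gives C(6,2) = 15; x_3 ≥ 7 gives C(8,2) = 28. Together 79.
Add back pairs where two caps are both exceeded: 0 + 1 + 0 = 1.
By inclusion–exclusion the count is 105 − 79 + 1 = 27.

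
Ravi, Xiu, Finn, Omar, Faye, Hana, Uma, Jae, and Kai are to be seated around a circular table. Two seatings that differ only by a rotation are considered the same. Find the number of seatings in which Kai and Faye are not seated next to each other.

30240

Without the restriction there are (8)! = 40320 seatings.
Seatings with Kai beside Faye: treat them as a block with 2 internal orders, giving 2 × (7)! = 10080.
Subtracting, 40320 − 10080 = 30240.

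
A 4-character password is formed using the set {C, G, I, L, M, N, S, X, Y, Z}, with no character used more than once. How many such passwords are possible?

5040

Choose and order 4 of the 10 symbols: the first character has 10 options, the next 9, then 8, 7.
10 × 9 × 8 × 7 = 5040.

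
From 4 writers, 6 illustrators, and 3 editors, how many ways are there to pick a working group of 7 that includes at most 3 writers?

Split by how many writers are chosen (0 through 3).
Sum: C(4,0)·C(9,7) + C(4,1)·C(9,6) + C(4,2)·C(9,5) + C(4,3)·C(9,4) = 36 + 336 + 756 + 504 = 1632.

1632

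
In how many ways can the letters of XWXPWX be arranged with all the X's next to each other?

Treat the 3 copies of X as a single block. The multiset to arrange is then {XXX, P, W, W}, 4 items in all.
That gives (4)!/(2!) = 12 arrangements.

12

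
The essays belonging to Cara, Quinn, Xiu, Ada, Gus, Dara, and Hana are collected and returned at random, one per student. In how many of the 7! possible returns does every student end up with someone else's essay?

This is the derangement count D_7: permutations of 7 items with no fixed point.
By inclusion–exclusion this is Σ_{j=0}^{7} (−1)^j C(7,j)·(7−j)!.
Computing: 5040 − 5040 + 2520 − 840 + 210 − 42 + 7 − 1 = 1854.

1854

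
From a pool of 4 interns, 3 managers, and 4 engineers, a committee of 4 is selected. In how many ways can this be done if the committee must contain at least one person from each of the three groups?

With no constraint there are C(11,4) = 330 possible selections.
Selections missing a whole group: no interns → C(7,4) = 35; no managers → C(8,4) = 70; no engineers → C(7,4) = 35.
Add back selections omitting two groups (i.e. drawn from a single group): C(4,4) + C(3,4) + C(4,4) = 2.
By inclusion–exclusion: 330 − 140 + 2 = 192.

192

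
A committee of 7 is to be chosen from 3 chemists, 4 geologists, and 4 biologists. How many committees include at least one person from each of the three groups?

320

Unrestricted: C(11,7) = 330 ways to pick any 7 of the 11.
Selections missing a whole group: no chemists → C(8,7) = 8; no geologists → C(7,7) = 1; no biologists → C(7,7) = 1.
Add back selections omitting two groups (i.e. drawn from a single group): C(3,7) + C(4,7) + C(4,7) = 0.
By inclusion–exclusion: 330 − 10 + 0 = 320.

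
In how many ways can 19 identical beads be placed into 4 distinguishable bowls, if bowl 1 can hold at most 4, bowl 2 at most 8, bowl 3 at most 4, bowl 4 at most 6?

Ignoring the caps, the number of non-negative solutions to x_1+…+x_4 = 19 is C(22,3) = 1540.
Subtract solutions that violate a single cap (substitute x_i' = x_i − (cap_i+1)): x_1 ≥ 5 gives C(17,3) = 680; x_2 ≥ 9 gives C(13,3) = 286; x_3 ≥ 5 gives C(17,3) = 680; x_4 ≥ 7 gives C(15,3) = 455. Together 2101.
Add back pairs where two caps are both exceeded: 56 + 220 + 120 + 56 + 20 + 120 = 592.
Subtract triples: 1 + 0 + 10 + 0 = 11.
By inclusion–exclusion the count is 1540 − 2101 + 592 − 11 = 20.

20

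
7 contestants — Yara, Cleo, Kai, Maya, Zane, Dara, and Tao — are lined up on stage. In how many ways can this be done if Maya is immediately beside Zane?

Glue Maya and Zane into one block (2 internal orders), leaving 6 units to arrange in a row.
That gives 2 × 6! = 2 × 720 = 1440.

1440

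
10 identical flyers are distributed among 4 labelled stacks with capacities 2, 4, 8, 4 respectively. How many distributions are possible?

71

By stars and bars, unrestricted non-negative solutions to x_1+…+x_4 = 10 number C(10+3,3) = 286.
Subtract solutions that violate a single cap (substitute x_i' = x_i − (cap_i+1)): x_1 ≥ 3 gives C(10,3) = 120; x_2 ≥ 5 gives C(8,3) = 56; x_3 ≥ 9 gives C(4,3) = 4; x_4 ≥ 5 gives C(8,3) = 56. Together 236.
Add back pairs where two caps are both exceeded: 10 + 0 + 10 + 0 + 1 + 0 = 21.
By inclusion–exclusion the count is 286 − 236 + 21 = 71.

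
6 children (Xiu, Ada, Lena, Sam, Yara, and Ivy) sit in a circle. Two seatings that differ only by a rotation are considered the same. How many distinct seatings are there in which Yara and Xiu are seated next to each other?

48

Treat {Yara, Xiu} as one unit (2 internal orders) and seat the resulting 5 units around the table: (4)! circular arrangements.
So 2 × (4)! = 2 × 24 = 48.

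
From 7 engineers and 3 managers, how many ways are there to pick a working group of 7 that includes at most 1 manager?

22

Split by how many managers are chosen (0 through 1).
Sum: C(3,0)·C(7,7) + C(3,1)·C(7,6) = 1 + 21 = 22.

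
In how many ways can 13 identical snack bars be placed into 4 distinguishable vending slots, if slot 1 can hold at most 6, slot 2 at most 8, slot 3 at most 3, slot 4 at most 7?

180

Without the upper bounds there are C(16,3) = 560 ways to split 13 among 4 vending slots.
Subtract solutions that violate a single cap (substitute x_i' = x_i − (cap_i+1)): x_1 ≥ 7 gives C(9,3) = 84; x_2 ≥ 9 gives C(7,3) = 35; x_3 ≥ 4 gives C(12,3) = 220; x_4 ≥ 8 gives C(8,3) = 56. Together 395.
Add back pairs where two caps are both exceeded: 0 + 10 + 0 + 1 + 0 + 4 = 15.
By inclusion–exclusion the count is 560 − 395 + 15 = 180.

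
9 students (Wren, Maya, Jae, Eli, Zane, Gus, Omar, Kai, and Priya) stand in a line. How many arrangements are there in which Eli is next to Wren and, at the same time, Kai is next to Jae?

Treat {Eli,Wren} as one block (2 orders) and {Kai,Jae} as another (2 orders).
That leaves 7 units to arrange: 2 × 2 × 7! = 4 × 5040 = 20160.

20160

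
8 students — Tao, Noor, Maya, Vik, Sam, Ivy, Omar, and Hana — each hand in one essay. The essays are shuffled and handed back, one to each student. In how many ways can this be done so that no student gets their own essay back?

Count assignments avoiding every fixed point. For any j of the 8 students fixed to their own essay, the other 8−j can be arranged in (8−j)! ways.
By inclusion–exclusion this is Σ_{j=0}^{8} (−1)^j C(8,j)·(8−j)!.
Computing: 40320 − 40320 + 20160 − 6720 + 1680 − 336 + 56 − 8 + 1 = 14833.

14833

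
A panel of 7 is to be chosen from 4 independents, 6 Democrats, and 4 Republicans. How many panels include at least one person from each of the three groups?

With no constraint there are C(14,7) = 3432 possible selections.
Selections missing a whole group: no independents → C(10,7) = 120; no Democrats → C(8,7) = 8; no Republicans → C(10,7) = 120.
Add back selections omitting two groups (i.e. drawn from a single group): C(4,7) + C(6,7) + C(4,7) = 0.
By inclusion–exclusion: 3432 − 248 + 0 = 3184.

3184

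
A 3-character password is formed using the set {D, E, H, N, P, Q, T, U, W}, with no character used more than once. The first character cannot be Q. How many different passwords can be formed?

448

The first character has 9−1 = 8 choices (anything except Q).
The remaining 2 characters are filled from the other 8 symbols without repetition: 8 × 7 = 56.
Total: 8 × 56 = 448.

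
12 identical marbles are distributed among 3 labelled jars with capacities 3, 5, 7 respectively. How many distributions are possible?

By stars and bars, unrestricted non-negative solutions to x_1+…+x_3 = 12 number C(12+2,2) = 91.
Subtract solutions that violate a single cap (substitute x_i' = x_i − (cap_i+1)): x_1 ≥ 4 gives C(10,2) = 45; x_2 ≥ 6 gives C(8,2) = 28; x_3 ≥ 8 gives C(6,2) = 15. Together 88.
Add back pairs where two caps are both exceeded: 6 + 1 + 0 = 7.
By inclusion–exclusion the count is 91 − 88 + 7 = 10.

10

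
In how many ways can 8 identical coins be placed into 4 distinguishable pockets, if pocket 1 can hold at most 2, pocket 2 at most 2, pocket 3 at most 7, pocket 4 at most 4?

44

Ignoring the caps, the number of non-negative solutions to x_1+…+x_4 = 8 is C(11,3) = 165.
Subtract solutions that violate a single cap (substitute x_i' = x_i − (cap_i+1)): x_1 ≥ 3 gives C(8,3) = 56; x_2 ≥ 3 gives C(8,3) = 56; x_3 ≥ 8 gives C(3,3) = 1; x_4 ≥ 5 gives C(6,3) = 20. Together 133.
Add back pairs where two caps are both exceeded: 10 + 0 + 1 + 0 + 1 + 0 = 12.
By inclusion–exclusion the count is 165 − 133 + 12 = 44.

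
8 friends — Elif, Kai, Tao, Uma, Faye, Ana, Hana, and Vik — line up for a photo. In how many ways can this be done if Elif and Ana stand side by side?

10080

Treat {Elif, Ana} as a single unit. There are 7 units to order, and the pair itself can be ordered 2 ways.
That gives 2 × 7! = 2 × 5040 = 10080.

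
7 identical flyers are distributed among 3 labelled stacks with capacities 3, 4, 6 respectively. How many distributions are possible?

19

Without the upper bounds there are C(9,2) = 36 ways to split 7 among 3 stacks.
Subtract solutions that violate a single cap (substitute x_i' = x_i − (cap_i+1)): x_1 ≥ 4 gives C(5,2) = 10; x_2 ≥ 5 gives C(4,2) = 6; x_3 ≥ 7 gives C(2,2) = 1. Together 17.
No two caps can be exceeded simultaneously, so the pair terms are all 0.
By inclusion–exclusion the count is 36 − 17 + 0 = 19.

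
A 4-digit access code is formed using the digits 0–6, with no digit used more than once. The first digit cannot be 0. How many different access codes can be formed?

720

The first digit has 7−1 = 6 choices (anything except 0).
The remaining 3 digits are filled from the other 6 symbols without repetition: 6 × 5 × 4 = 120.
Total: 6 × 120 = 720.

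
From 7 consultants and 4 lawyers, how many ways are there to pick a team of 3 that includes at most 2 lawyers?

Split by how many lawyers are chosen (0 through 2).
Sum: C(4,0)·C(7,3) + C(4,1)·C(7,2) + C(4,2)·C(7,1) = 35 + 84 + 42 = 161.

161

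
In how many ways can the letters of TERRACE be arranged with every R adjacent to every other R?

Treat the 2 copies of R as a single block. The multiset to arrange is then {RR, A, C, E, E, T}, 6 items in all.
That gives (6)!/(2!) = 360 arrangements.

360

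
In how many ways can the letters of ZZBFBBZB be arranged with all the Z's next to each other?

30

Treat the 3 copies of Z as a single block. The multiset to arrange is then {ZZZ, B, B, B, B, F}, 6 items in all.
That gives (6)!/(4!) = 30 arrangements.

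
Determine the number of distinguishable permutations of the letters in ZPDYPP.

120

The 6 letters of ZPDYPP have repeats: P appearing 3 times.
Dividing 6! = 720 by 3! = 6 for the repeated letters gives 120.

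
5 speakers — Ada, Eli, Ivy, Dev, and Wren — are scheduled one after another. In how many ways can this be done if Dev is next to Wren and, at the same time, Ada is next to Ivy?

24

Treat {Dev,Wren} as one block (2 orders) and {Ada,Ivy} as another (2 orders).
That leaves 3 units to arrange: 2 × 2 × 3! = 4 × 6 = 24.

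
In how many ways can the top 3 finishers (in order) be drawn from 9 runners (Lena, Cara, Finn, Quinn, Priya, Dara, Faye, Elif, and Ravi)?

This is an ordered selection of 3 from 9: P(9,3).
That gives 9 × 8 × 7 = 504.

504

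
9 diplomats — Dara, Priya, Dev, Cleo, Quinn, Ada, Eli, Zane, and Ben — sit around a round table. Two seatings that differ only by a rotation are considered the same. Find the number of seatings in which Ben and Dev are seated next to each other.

10080

Treat {Ben, Dev} as one unit (2 internal orders) and seat the resulting 8 units around the table: (7)! circular arrangements.
So 2 × (7)! = 2 × 5040 = 10080.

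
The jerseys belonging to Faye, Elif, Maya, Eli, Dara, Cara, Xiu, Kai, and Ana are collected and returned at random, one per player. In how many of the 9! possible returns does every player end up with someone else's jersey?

This is the derangement count D_9: permutations of 9 items with no fixed point.
By inclusion–exclusion this is Σ_{j=0}^{9} (−1)^j C(9,j)·(9−j)!.
Computing: 362880 − 362880 + 181440 − 60480 + 15120 − 3024 + 504 − 72 + 9 − 1 = 133496.

133496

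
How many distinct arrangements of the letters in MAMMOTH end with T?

With the last slot taken by T, it remains to arrange the other 6 letters (MAMMOH).
Those 6 letters have M appearing 3 times, giving (6)!/(3!) = 120.

120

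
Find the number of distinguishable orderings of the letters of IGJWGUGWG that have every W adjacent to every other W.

1680

Treat the 2 copies of W as a single block. The multiset to arrange is then {WW, G, G, G, G, I, J, U}, 8 items in all.
That gives (8)!/(4!) = 1680 arrangements.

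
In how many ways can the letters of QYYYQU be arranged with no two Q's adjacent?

40

There are 6!/(3!·2!) = 60 arrangements of QYYYQU in total.
If the two Q's are adjacent, glue them into one block, leaving 5 items to arrange: (5)!/(3!) = 20 ways.
Hence 60 − 20 = 40.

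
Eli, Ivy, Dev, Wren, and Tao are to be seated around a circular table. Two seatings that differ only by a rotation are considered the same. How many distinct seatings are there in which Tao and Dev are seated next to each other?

Treat {Tao, Dev} as one unit (2 internal orders) and seat the resulting 4 units around the table: (3)! circular arrangements.
So 2 × (3)! = 2 × 6 = 12.

12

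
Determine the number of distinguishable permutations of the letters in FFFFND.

30

Letter multiplicities in FFFFND: D×1, F×4, N×1.
The number of distinct arrangements is 6!/(4!) = 720/24 = 30.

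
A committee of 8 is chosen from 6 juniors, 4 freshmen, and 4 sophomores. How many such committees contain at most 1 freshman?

525

Split by how many freshmen are chosen (0 through 1).
Sum: C(4,0)·C(10,8) + C(4,1)·C(10,7) = 45 + 480 = 525.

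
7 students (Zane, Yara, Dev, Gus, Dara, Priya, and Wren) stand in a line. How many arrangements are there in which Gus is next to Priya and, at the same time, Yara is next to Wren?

480

Treat {Gus,Priya} as one block (2 orders) and {Yara,Wren} as another (2 orders).
That leaves 5 units to arrange: 2 × 2 × 5! = 4 × 120 = 480.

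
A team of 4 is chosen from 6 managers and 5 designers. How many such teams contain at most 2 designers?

Split by how many designers are chosen (0 through 2).
Sum: C(5,0)·C(6,4) + C(5,1)·C(6,3) + C(5,2)·C(6,2) = 15 + 100 + 150 = 265.

265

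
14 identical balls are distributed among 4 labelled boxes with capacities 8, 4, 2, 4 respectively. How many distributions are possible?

By stars and bars, unrestricted non-negative solutions to x_1+…+x_4 = 14 number C(14+3,3) = 680.
Subtract solutions that violate a single cap (substitute x_i' = x_i − (cap_i+1)): x_1 ≥ 9 gives C(8,3) = 56; x_2 ≥ 5 gives C(12,3) = 220; x_3 ≥ 3 gives C(14,3) = 364; x_4 ≥ 5 gives C(12,3) = 220. Together 860.
Add back pairs where two caps are both exceeded: 1 + 10 + 1 + 84 + 35 + 84 = 215.
Subtract triples: 0 + 0 + 0 + 4 = 4.
By inclusion–exclusion the count is 680 − 860 + 215 − 4 = 31.

31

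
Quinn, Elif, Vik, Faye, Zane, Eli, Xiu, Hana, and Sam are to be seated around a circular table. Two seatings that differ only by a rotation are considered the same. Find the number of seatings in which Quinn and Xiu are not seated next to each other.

Without the restriction there are (8)! = 40320 seatings.
Seatings with Quinn beside Xiu: treat them as a block with 2 internal orders, giving 2 × (7)! = 10080.
Subtracting, 40320 − 10080 = 30240.

30240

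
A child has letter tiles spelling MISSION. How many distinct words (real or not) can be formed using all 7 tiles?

The 7 letters of MISSION have repeats: I appearing twice and S appearing twice.
So there are 7! / (2!·2!) = 1260 distinguishable arrangements.

1260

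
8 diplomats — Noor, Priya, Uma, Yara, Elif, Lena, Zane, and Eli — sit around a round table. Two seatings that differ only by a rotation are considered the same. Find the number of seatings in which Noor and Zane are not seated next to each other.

Without the restriction there are (7)! = 5040 seatings.
Seatings with Noor beside Zane: treat them as a block with 2 internal orders, giving 2 × (6)! = 1440.
Subtracting, 5040 − 1440 = 3600.

3600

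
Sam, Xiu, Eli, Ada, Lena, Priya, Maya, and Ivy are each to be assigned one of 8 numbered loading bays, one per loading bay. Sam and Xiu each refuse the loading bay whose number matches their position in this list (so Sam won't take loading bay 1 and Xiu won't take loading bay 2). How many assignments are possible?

Let Aᵢ (for i ∈ {1, 2}) be the placements that put person i in their forbidden loading bay. Any j of these fix j positions, leaving (8−j)! ways to fill the rest, and there are C(2,j) ways to pick which j.
By inclusion–exclusion, the number of valid placements is Σ_{j=0}^{2} (−1)^j C(2,j)·(8−j)!.
Computing: 40320 − 10080 + 720 = 30960.

30960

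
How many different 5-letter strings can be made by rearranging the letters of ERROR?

20

ERROR has 5 letters with R appearing 3 times.
So there are 5! / (3!) = 20 distinguishable arrangements.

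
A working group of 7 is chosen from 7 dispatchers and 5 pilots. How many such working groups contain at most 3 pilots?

Split by how many pilots are chosen (0 through 3).
Sum: C(5,0)·C(7,7) + C(5,1)·C(7,6) + C(5,2)·C(7,5) + C(5,3)·C(7,4) = 1 + 35 + 210 + 350 = 596.

596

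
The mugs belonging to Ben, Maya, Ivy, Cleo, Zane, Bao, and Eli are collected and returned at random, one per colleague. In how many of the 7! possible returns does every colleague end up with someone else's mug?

1854

Let Aᵢ be the assignments in which colleague i gets their own mug. We want the size of the complement of A₁∪…∪A_7.
By inclusion–exclusion this is Σ_{j=0}^{7} (−1)^j C(7,j)·(7−j)!.
Computing: 5040 − 5040 + 2520 − 840 + 210 − 42 + 7 − 1 = 1854.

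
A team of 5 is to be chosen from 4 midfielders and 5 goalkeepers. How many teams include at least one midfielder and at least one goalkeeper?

125

Total 5-person selections from all 9: C(9,5) = 126.
Subtract selections that omit an entire group: no midfielders → C(5,5) = 1; no goalkeepers → C(4,5) = 0.
Both groups omitted at once is impossible, so 126 − 1 = 125.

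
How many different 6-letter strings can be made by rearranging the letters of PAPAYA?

60

PAPAYA has 6 letters with A appearing 3 times and P appearing twice.
Dividing 6! = 720 by 3!·2! = 12 for the repeated letters gives 60.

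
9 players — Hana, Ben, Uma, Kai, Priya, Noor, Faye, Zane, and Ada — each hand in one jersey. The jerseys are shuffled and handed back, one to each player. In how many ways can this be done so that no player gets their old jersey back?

This is the derangement count D_9: permutations of 9 items with no fixed point.
By inclusion–exclusion this is Σ_{j=0}^{9} (−1)^j C(9,j)·(9−j)!.
Computing: 362880 − 362880 + 181440 − 60480 + 15120 − 3024 + 504 − 72 + 9 − 1 = 133496.

133496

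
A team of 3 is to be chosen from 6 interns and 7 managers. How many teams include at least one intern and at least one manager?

231

With no constraint there are C(13,3) = 286 possible selections.
Subtract selections that omit an entire group: no interns → C(7,3) = 35; no managers → C(6,3) = 20.
Both groups omitted at once is impossible, so 286 − 55 = 231.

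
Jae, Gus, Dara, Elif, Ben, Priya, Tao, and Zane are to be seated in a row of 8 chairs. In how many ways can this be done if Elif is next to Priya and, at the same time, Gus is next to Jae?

Treat {Elif,Priya} as one block (2 orders) and {Gus,Jae} as another (2 orders).
That leaves 6 units to arrange: 2 × 2 × 6! = 4 × 720 = 2880.

2880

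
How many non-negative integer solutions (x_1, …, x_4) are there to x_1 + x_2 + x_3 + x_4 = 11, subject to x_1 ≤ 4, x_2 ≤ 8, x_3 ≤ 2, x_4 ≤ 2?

35

Without the upper bounds there are C(14,3) = 364 ways to split 11 among 4 variables.
Subtract solutions that violate a single cap (substitute x_i' = x_i − (cap_i+1)): x_1 ≥ 5 gives C(9,3) = 84; x_2 ≥ 9 gives C(5,3) = 10; x_3 ≥ 3 gives C(11,3) = 165; x_4 ≥ 3 gives C(11,3) = 165. Together 424.
Add back pairs where two caps are both exceeded: 0 + 20 + 20 + 0 + 0 + 56 = 96.
Subtract triples: 0 + 0 + 1 + 0 = 1.
By inclusion–exclusion the count is 364 − 424 + 96 − 1 = 35.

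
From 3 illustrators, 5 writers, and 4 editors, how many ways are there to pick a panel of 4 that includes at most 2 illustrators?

486

Split by how many illustrators are chosen (0 through 2).
Sum: C(3,0)·C(9,4) + C(3,1)·C(9,3) + C(3,2)·C(9,2) = 126 + 252 + 108 = 486.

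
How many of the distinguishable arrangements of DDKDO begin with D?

With the first slot taken by D, it remains to arrange the other 4 letters (DKDO).
Those 4 letters have D appearing twice, giving (4)!/(2!) = 12.

12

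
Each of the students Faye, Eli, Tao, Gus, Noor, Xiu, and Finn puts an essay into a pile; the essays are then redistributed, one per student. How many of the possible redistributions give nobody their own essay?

1854

Let Aᵢ be the assignments in which student i gets their own essay. We want the size of the complement of A₁∪…∪A_7.
By inclusion–exclusion this is Σ_{j=0}^{7} (−1)^j C(7,j)·(7−j)!.
Computing: 5040 − 5040 + 2520 − 840 + 210 − 42 + 7 − 1 = 1854.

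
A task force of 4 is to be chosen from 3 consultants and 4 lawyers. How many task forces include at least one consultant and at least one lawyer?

Unrestricted: C(7,4) = 35 ways to pick any 4 of the 7.
Selections missing a whole group: no consultants → C(4,4) = 1; no lawyers → C(3,4) = 0.
Both groups omitted at once is impossible, so 35 − 1 = 34.

34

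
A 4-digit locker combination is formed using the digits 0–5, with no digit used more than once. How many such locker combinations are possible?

This is a permutation of 4 out of 6: P(6,4) = 6!/2!.
6 × 5 × 4 × 3 = 360.

360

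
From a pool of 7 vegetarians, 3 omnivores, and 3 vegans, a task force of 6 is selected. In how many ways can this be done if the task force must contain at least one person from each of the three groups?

With no constraint there are C(13,6) = 1716 possible selections.
Subtract selections that omit an entire group: no vegetarians → C(6,6) = 1; no omnivores → C(10,6) = 210; no vegans → C(10,6) = 210.
Add back selections omitting two groups (i.e. drawn from a single group): C(7,6) + C(3,6) + C(3,6) = 7.
By inclusion–exclusion: 1716 − 421 + 7 = 1302.

1302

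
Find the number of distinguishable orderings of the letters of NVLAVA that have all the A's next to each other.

60

Treat the 2 copies of A as a single block. The multiset to arrange is then {AA, L, N, V, V}, 5 items in all.
That gives (5)!/(2!) = 60 arrangements.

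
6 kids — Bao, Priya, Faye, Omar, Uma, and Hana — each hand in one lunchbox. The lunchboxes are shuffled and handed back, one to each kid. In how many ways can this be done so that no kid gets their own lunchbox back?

Count assignments avoiding every fixed point. For any j of the 6 kids fixed to their own lunchbox, the other 6−j can be arranged in (6−j)! ways.
By inclusion–exclusion this is Σ_{j=0}^{6} (−1)^j C(6,j)·(6−j)!.
Computing: 720 − 720 + 360 − 120 + 30 − 6 + 1 = 265.

265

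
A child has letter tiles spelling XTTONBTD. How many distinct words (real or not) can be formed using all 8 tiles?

6720

Letter multiplicities in XTTONBTD: B×1, D×1, N×1, O×1, T×3, X×1.
So there are 8! / (3!) = 6720 distinguishable arrangements.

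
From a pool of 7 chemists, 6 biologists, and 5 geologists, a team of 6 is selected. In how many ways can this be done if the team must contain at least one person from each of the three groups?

Total 6-person selections from all 18: C(18,6) = 18564.
Subtract selections that omit an entire group: no chemists → C(11,6) = 462; no biologists → C(12,6) = 924; no geologists → C(13,6) = 1716.
Add back selections omitting two groups (i.e. drawn from a single group): C(7,6) + C(6,6) + C(5,6) = 8.
By inclusion–exclusion: 18564 − 3102 + 8 = 15470.

15470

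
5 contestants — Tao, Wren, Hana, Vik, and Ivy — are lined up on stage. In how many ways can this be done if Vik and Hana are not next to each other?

72

Of the 5! = 120 arrangements, those with Vik and Hana adjacent number 2 × 4! = 48 (treat the pair as a block with 2 internal orders).
So 120 − 48 = 72 arrangements keep them apart.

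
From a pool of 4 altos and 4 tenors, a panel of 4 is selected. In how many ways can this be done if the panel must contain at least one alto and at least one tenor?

With no constraint there are C(8,4) = 70 possible selections.
Subtract selections that omit an entire group: no altos → C(4,4) = 1; no tenors → C(4,4) = 1.
Both groups omitted at once is impossible, so 70 − 2 = 68.

68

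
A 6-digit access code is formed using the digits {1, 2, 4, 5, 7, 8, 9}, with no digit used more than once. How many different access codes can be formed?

This is a permutation of 6 out of 7: P(7,6) = 7!/1!.
That product is 7 × 6 × 5 × 4 × 3 × 2 = 5040.

5040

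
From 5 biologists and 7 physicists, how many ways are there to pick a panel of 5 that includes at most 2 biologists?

546

Split by how many biologists are chosen (0 through 2).
Sum: C(5,0)·C(7,5) + C(5,1)·C(7,4) + C(5,2)·C(7,3) = 21 + 175 + 350 = 546.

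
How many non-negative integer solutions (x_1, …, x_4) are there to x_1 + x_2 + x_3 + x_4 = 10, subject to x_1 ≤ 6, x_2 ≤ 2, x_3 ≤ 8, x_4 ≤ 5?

By stars and bars, unrestricted non-negative solutions to x_1+…+x_4 = 10 number C(10+3,3) = 286.
Subtract solutions that violate a single cap (substitute x_i' = x_i − (cap_i+1)): x_1 ≥ 7 gives C(6,3) = 20; x_2 ≥ 3 gives C(10,3) = 120; x_3 ≥ 9 gives C(4,3) = 4; x_4 ≥ 6 gives C(7,3) = 35. Together 179.
Add back pairs where two caps are both exceeded: 1 + 0 + 0 + 0 + 4 + 0 = 5.
By inclusion–exclusion the count is 286 − 179 + 5 = 112.

112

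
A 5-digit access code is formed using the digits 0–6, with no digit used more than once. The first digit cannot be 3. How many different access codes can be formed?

2160

The first digit has 7−1 = 6 choices (anything except 3).
The remaining 4 digits are filled from the other 6 symbols without repetition: 6 × 5 × 4 × 3 = 360.
Total: 6 × 360 = 2160.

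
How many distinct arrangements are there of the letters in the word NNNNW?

5

The 5 letters of NNNNW have repeats: N appearing 4 times.
The number of distinct arrangements is 5!/(4!) = 120/24 = 5.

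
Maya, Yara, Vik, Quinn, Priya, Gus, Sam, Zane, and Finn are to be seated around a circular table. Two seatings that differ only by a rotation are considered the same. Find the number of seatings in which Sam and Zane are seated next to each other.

Glue Sam and Zane into a block (2 internal orders). Seating 8 units around a circle gives (7)! arrangements.
So 2 × (7)! = 2 × 5040 = 10080.

10080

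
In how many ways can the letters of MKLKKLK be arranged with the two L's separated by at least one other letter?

75

There are 7!/(4!·2!) = 105 arrangements of MKLKKLK in total.
If the two L's are adjacent, glue them into one block, leaving 6 items to arrange: (6)!/(4!) = 30 ways.
Hence 105 − 30 = 75.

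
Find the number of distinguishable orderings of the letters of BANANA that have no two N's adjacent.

40

Total arrangements of BANANA: 6!/(3!·2!) = 60.
Arrangements with the N's together: treat NN as one letter, giving (5)!/(3!) = 20.
Subtracting, 60 − 20 = 40 arrangements keep the N's apart.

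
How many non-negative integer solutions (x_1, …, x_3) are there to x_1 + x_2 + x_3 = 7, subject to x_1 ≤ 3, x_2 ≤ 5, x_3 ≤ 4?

Without the upper bounds there are C(9,2) = 36 ways to split 7 among 3 variables.
Subtract solutions that violate a single cap (substitute x_i' = x_i − (cap_i+1)): x_1 ≥ 4 gives C(5,2) = 10; x_2 ≥ 6 gives C(3,2) = 3; x_3 ≥ 5 gives C(4,2) = 6. Together 19.
No two caps can be exceeded simultaneously, so the pair terms are all 0.
By inclusion–exclusion the count is 36 − 19 + 0 = 17.

17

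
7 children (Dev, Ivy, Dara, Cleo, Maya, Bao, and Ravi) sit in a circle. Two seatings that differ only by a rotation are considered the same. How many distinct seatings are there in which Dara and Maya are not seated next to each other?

480

Without the restriction there are (6)! = 720 seatings.
Seatings with Dara beside Maya: treat them as a block with 2 internal orders, giving 2 × (5)! = 240.
Subtracting, 720 − 240 = 480.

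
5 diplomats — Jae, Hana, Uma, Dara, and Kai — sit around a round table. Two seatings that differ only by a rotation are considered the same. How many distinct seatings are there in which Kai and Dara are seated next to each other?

12

Treat {Kai, Dara} as one unit (2 internal orders) and seat the resulting 4 units around the table: (3)! circular arrangements.
So 2 × (3)! = 2 × 6 = 12.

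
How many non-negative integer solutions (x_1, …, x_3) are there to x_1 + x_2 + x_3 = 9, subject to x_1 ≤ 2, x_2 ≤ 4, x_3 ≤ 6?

By stars and bars, unrestricted non-negative solutions to x_1+…+x_3 = 9 number C(9+2,2) = 55.
Subtract solutions that violate a single cap (substitute x_i' = x_i − (cap_i+1)): x_1 ≥ 3 gives C(8,2) = 28; x_2 ≥ 5 gives C(6,2) = 15; x_3 ≥ 7 gives C(4,2) = 6. Together 49.
Add back pairs where two caps are both exceeded: 3 + 0 + 0 = 3.
By inclusion–exclusion the count is 55 − 49 + 3 = 9.

9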